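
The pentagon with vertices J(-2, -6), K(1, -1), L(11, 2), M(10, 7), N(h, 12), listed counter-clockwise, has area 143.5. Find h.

-5

The doubled signed area Σ (x_i y_{i+1} − x_{i+1} y_i) is linear in h.
With h=0 it equals 222; the coefficient of h is -13 (from the two edges through N).
So -13·h + 222 = 2·143.5 = 287 ⇒ h = -5.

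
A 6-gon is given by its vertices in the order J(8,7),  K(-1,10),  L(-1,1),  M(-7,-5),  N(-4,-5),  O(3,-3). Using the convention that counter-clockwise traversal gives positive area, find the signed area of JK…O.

Apply the shoelace formula: 2A = Σ (x_i·y_{i+1} − x_{i+1}·y_i), indices taken mod 6.
J→K: (8)(10) − (-1)(7) = 87
K→L: (-1)(1) − (-1)(10) = 9
L→M: (-1)(-5) − (-7)(1) = 12
M→N: (-7)(-5) − (-4)(-5) = 15
N→O: (-4)(-3) − (3)(-5) = 27
O→J: (3)(7) − (8)(-3) = 45
Σ = 195
Signed area = Σ/2 = 97.5 (positive ⇒ counter-clockwise traversal).

97.5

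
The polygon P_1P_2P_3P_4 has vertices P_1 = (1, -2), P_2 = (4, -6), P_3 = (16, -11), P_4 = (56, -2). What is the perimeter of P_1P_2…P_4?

114

|P_1P_2| = √((3)² + (-4)²) = √25 = 5
|P_2P_3| = √((12)² + (-5)²) = √169 = 13
|P_3P_4| = √((40)² + (9)²) = √1681 = 41
|P_4P_1| = √((-55)² + (0)²) = √3025 = 55
Perimeter = 5 + 13 + 41 + 55 = 114.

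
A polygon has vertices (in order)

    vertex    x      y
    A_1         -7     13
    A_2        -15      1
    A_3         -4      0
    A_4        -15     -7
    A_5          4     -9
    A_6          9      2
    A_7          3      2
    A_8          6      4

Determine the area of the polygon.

295

Apply Gauss's area formula: 2A = Σ (x_i·y_{i+1} − x_{i+1}·y_i), indices taken mod 8.
Σ = (188) + (4) + (28) + (163) + (89) + (12) + (0) + (106) = 590
Area = |Σ|/2 = 295.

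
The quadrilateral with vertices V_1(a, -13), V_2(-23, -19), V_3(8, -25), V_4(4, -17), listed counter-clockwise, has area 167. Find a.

Write out the shoelace sum; only the two edges meeting at V_1 involve a:
2·Area = [(4·(-13) − a·(-17)) + (a·(-19) − (-23)·(-13))] + 691
       = -2·a + 340 = 334
⇒ a = 3.

3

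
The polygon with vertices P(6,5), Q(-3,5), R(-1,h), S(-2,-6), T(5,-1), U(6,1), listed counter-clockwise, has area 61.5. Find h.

0

The doubled signed area Σ (x_i y_{i+1} − x_{i+1} y_i) is linear in h.
With h=0 it equals 123; the coefficient of h is -1 (from the two edges through R).
So -1·h + 123 = 2·61.5 = 123 ⇒ h = 0.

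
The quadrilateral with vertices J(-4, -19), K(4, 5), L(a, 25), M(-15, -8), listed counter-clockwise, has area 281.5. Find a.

17

The doubled signed area Σ (x_i y_{i+1} − x_{i+1} y_i) is linear in a.
With a=0 it equals 784; the coefficient of a is -13 (from the two edges through L).
So -13·a + 784 = 2·281.5 = 563 ⇒ a = 17.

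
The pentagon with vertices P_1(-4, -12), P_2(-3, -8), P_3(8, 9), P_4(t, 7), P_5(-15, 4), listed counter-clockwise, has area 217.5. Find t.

Write out the shoelace sum; only the two edges meeting at P_4 involve t:
2·Area = [(8·7 − t·9) + (t·4 − (-15)·7)] + 229
       = -5·t + 390 = 435
⇒ t = -9.

-9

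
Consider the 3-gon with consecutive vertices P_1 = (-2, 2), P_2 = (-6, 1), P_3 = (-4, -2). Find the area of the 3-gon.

Σ = (10) + (16) + (-12) = 14
Area = |Σ|/2 = 7.

7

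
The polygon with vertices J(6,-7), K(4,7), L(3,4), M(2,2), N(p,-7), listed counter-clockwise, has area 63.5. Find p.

Write out the shoelace sum; only the two edges meeting at N involve p:
2·Area = [(2·(-7) − p·2) + (p·(-7) − 6·(-7))] + 63
       = -9·p + 91 = 127
⇒ p = -4.

-4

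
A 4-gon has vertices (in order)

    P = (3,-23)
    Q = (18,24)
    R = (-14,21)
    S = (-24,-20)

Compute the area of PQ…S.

Apply the surveyor's formula: 2A = Σ (x_i·y_{i+1} − x_{i+1}·y_i), indices taken mod 4.
Σ = (486) + (714) + (784) + (612) = 2596
Area = |Σ|/2 = 1298.

1298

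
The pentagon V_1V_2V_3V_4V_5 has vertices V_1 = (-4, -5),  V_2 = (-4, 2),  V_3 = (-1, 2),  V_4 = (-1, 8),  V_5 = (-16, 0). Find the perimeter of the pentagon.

46

|V_1V_2| = √((0)² + (7)²) = √49 = 7
|V_2V_3| = √((3)² + (0)²) = √9 = 3
|V_3V_4| = √((0)² + (6)²) = √36 = 6
|V_4V_5| = √((-15)² + (-8)²) = √289 = 17
|V_5V_1| = √((12)² + (-5)²) = √169 = 13
Perimeter = 7 + 3 + 6 + 17 + 13 = 46.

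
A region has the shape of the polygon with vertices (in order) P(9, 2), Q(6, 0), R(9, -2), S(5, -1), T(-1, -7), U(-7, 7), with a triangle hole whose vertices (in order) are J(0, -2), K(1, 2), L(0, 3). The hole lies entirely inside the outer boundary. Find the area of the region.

Outer boundary:
Apply Gauss's area formula: 2A = Σ (x_i·y_{i+1} − x_{i+1}·y_i), indices taken mod 6.
Σ = (-12) + (-12) + (1) + (-36) + (-56) + (-77) = -192
Area = |Σ|/2 = 96.
Hole:
Apply the surveyor's formula: 2A = Σ (x_i·y_{i+1} − x_{i+1}·y_i), indices taken mod 3.
Σ = (2) + (3) + (0) = 5
Area = |Σ|/2 = 2.5.
Net area = 96 − 2.5 = 93.5.

93.5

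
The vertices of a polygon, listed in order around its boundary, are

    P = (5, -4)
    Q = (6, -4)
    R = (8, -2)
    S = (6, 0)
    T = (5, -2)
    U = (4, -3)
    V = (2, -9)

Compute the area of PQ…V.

12

Apply the shoelace formula: 2A = Σ (x_i·y_{i+1} − x_{i+1}·y_i), indices taken mod 7.
Σ = (4) + (20) + (12) + (-12) + (-7) + (-30) + (37) = 24
Area = |Σ|/2 = 12.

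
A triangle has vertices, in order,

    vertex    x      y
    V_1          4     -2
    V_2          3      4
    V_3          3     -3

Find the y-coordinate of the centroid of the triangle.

Apply the shoelace (surveyor's) formula. First the cross-terms c_i = x_i·y_{i+1} − x_{i+1}·y_i:
  22, -21, 6  ⇒  2A = 7, A = 3.5.
Then Σ (y_i + y_{i+1})·c_i = -7, so ȳ = -7 / (6·3.5) = -1/3.

-1/3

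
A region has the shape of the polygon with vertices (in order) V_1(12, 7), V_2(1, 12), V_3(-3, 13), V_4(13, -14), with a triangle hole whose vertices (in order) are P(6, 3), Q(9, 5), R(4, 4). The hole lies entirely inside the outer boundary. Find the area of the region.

155.5

Outer boundary:
Apply the surveyor's formula: 2A = Σ (x_i·y_{i+1} − x_{i+1}·y_i), indices taken mod 4.
Cross-terms: 137, 49, -127, 259  ⇒  Σ = 318
Area = |Σ|/2 = 159.
Hole:
Apply the shoelace formula: 2A = Σ (x_i·y_{i+1} − x_{i+1}·y_i), indices taken mod 3.
Σ = (3) + (16) + (-12) = 7
Area = |Σ|/2 = 3.5.
Net area = 159 − 3.5 = 155.5.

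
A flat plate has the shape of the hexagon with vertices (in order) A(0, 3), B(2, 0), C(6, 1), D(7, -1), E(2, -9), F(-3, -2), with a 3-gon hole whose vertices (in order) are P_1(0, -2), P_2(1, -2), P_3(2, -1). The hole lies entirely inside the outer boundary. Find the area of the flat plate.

58.5

Outer boundary:
Apply the shoelace formula: 2A = Σ (x_i·y_{i+1} − x_{i+1}·y_i), indices taken mod 6.
A→B: (0)(0) − (2)(3) = -6
B→C: (2)(1) − (6)(0) = 2
C→D: (6)(-1) − (7)(1) = -13
D→E: (7)(-9) − (2)(-1) = -61
E→F: (2)(-2) − (-3)(-9) = -31
F→A: (-3)(3) − (0)(-2) = -9
Σ = -118
Area = |Σ|/2 = 59.
Hole:
Apply the shoelace (surveyor's) formula: 2A = Σ (x_i·y_{i+1} − x_{i+1}·y_i), indices taken mod 3.
Σ = (2) + (3) + (-4) = 1
Area = |Σ|/2 = 0.5.
Net area = 59 − 0.5 = 58.5.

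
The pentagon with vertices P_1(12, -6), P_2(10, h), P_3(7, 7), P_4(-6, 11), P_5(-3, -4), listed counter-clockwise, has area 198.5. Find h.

Write out the shoelace sum; only the two edges meeting at P_2 involve h:
2·Area = [(12·h − 10·(-6)) + (10·7 − 7·h)] + 242
       = 5·h + 372 = 397
⇒ h = 5.

5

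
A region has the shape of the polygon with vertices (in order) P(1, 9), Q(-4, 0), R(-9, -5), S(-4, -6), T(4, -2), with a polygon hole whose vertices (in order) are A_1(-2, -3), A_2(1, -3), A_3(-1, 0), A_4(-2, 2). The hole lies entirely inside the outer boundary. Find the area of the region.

Outer boundary:
Cross-terms: 36, 20, 34, 32, 38  ⇒  Σ = 160
Area = |Σ|/2 = 80.
Hole:
Σ = (9) + (-3) + (-2) + (10) = 14
Area = |Σ|/2 = 7.
Net area = 80 − 7 = 73.

73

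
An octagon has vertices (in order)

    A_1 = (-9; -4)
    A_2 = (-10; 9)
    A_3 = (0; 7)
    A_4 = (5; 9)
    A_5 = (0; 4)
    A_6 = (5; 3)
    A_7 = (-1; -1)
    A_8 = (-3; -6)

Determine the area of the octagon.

Apply the shoelace formula: 2A = Σ (x_i·y_{i+1} − x_{i+1}·y_i), indices taken mod 8.
Σ = (-121) + (-70) + (-35) + (20) + (-20) + (-2) + (3) + (-42) = -267
Area = |Σ|/2 = 133.5.

133.5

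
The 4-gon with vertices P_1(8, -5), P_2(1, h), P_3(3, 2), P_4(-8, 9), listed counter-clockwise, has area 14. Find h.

Write out the shoelace sum; only the two edges meeting at P_2 involve h:
2·Area = [(8·h − 1·(-5)) + (1·2 − 3·h)] + 11
       = 5·h + 18 = 28
⇒ h = 2.

2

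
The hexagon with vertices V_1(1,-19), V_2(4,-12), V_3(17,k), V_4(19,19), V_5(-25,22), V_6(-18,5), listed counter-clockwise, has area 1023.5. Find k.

Write out the shoelace sum; only the two edges meeting at V_3 involve k:
2·Area = [(4·k − 17·(-12)) + (17·19 − 19·k)] + 1565
       = -15·k + 2092 = 2047
⇒ k = 3.

3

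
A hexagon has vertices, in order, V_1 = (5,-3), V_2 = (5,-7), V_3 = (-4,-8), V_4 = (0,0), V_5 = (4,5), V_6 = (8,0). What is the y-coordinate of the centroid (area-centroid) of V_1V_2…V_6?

Apply the shoelace formula. First the cross-terms c_i = x_i·y_{i+1} − x_{i+1}·y_i:
  -20, -68, 0, 0, -40, -24  ⇒  2A = -152, A = -76.
Then Σ (y_i + y_{i+1})·c_i = 1092, so ȳ = 1092 / (6·(-76)) = -91/38.

-91/38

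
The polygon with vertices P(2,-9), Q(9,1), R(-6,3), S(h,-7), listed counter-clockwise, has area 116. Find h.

-5

The doubled signed area Σ (x_i y_{i+1} − x_{i+1} y_i) is linear in h.
With h=0 it equals 172; the coefficient of h is -12 (from the two edges through S).
So -12·h + 172 = 2·116 = 232 ⇒ h = -5.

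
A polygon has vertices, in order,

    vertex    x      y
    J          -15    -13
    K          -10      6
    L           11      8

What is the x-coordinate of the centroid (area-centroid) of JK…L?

Apply the shoelace (surveyor's) formula. First the cross-terms c_i = x_i·y_{i+1} − x_{i+1}·y_i:
  -220, -146, -23  ⇒  2A = -389, A = -194.5.
Then Σ (x_i + x_{i+1})·c_i = 5446, so x̄ = 5446 / (6·(-194.5)) = -14/3.

-14/3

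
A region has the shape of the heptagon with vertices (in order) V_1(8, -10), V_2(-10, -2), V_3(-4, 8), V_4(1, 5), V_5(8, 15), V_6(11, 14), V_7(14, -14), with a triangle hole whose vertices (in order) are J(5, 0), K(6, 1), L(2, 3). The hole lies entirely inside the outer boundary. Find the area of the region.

Outer boundary:
Σ = (-116) + (-88) + (-28) + (-25) + (-53) + (-350) + (-28) = -688
Area = |Σ|/2 = 344.
Hole:
Apply the shoelace (surveyor's) formula: 2A = Σ (x_i·y_{i+1} − x_{i+1}·y_i), indices taken mod 3.
Σ = (5) + (16) + (-15) = 6
Area = |Σ|/2 = 3.
Net area = 344 − 3 = 341.

341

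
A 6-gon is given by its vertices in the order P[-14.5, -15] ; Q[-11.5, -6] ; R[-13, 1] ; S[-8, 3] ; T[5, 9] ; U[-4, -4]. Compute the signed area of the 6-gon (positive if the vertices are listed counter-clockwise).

-137.5

Apply the shoelace (surveyor's) formula: 2A = Σ (x_i·y_{i+1} − x_{i+1}·y_i), indices taken mod 6.
P→Q: (-14.5)(-6) − (-11.5)(-15) = -85.5
Q→R: (-11.5)(1) − (-13)(-6) = -89.5
R→S: (-13)(3) − (-8)(1) = -31
S→T: (-8)(9) − (5)(3) = -87
T→U: (5)(-4) − (-4)(9) = 16
U→P: (-4)(-15) − (-14.5)(-4) = 2
Σ = -275
Signed area = Σ/2 = -137.5 (negative ⇒ clockwise traversal).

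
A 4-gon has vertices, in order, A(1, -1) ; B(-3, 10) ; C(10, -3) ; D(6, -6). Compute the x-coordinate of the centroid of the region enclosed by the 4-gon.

Apply the shoelace formula. First the cross-terms c_i = x_i·y_{i+1} − x_{i+1}·y_i:
  7, -91, -42, 0  ⇒  2A = -126, A = -63.
Then Σ (x_i + x_{i+1})·c_i = -1323, so x̄ = -1323 / (6·(-63)) = 3.5.

3.5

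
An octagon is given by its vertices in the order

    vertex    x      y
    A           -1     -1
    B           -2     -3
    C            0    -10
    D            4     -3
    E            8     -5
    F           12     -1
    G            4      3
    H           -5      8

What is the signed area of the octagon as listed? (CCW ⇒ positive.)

108.5

A→B: (-1)(-3) − (-2)(-1) = 1
B→C: (-2)(-10) − (0)(-3) = 20
C→D: (0)(-3) − (4)(-10) = 40
D→E: (4)(-5) − (8)(-3) = 4
E→F: (8)(-1) − (12)(-5) = 52
F→G: (12)(3) − (4)(-1) = 40
G→H: (4)(8) − (-5)(3) = 47
H→A: (-5)(-1) − (-1)(8) = 13
Σ = 217
Signed area = Σ/2 = 108.5 (positive ⇒ counter-clockwise traversal).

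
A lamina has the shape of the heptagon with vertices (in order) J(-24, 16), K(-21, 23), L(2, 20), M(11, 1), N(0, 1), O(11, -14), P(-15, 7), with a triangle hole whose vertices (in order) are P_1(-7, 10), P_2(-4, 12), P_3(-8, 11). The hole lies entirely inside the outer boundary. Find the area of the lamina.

Outer boundary:
Cross-terms: -216, -466, -218, 11, -11, -133, -72  ⇒  Σ = -1105
Area = |Σ|/2 = 552.5.
Hole:
Apply the surveyor's formula: 2A = Σ (x_i·y_{i+1} − x_{i+1}·y_i), indices taken mod 3.
Σ = (-44) + (52) + (-3) = 5
Area = |Σ|/2 = 2.5.
Net area = 552.5 − 2.5 = 550.

550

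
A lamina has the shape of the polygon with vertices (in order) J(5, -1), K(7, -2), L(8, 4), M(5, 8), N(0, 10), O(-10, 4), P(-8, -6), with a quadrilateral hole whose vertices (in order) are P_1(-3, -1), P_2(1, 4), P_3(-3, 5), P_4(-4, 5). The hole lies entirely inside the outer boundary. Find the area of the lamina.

167.5

Outer boundary:
Apply the shoelace (surveyor's) formula: 2A = Σ (x_i·y_{i+1} − x_{i+1}·y_i), indices taken mod 7.
Cross-terms: -3, 44, 44, 50, 100, 92, 38  ⇒  Σ = 365
Area = |Σ|/2 = 182.5.
Hole:
Apply the shoelace formula: 2A = Σ (x_i·y_{i+1} − x_{i+1}·y_i), indices taken mod 4.
Cross-terms: -11, 17, 5, 19  ⇒  Σ = 30
Area = |Σ|/2 = 15.
Net area = 182.5 − 15 = 167.5.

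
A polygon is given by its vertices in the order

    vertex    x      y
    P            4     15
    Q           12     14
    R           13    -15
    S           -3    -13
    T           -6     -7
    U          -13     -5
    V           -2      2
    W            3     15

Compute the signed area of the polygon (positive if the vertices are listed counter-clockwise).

Apply the shoelace (surveyor's) formula: 2A = Σ (x_i·y_{i+1} − x_{i+1}·y_i), indices taken mod 8.
P→Q: (4)(14) − (12)(15) = -124
Q→R: (12)(-15) − (13)(14) = -362
R→S: (13)(-13) − (-3)(-15) = -214
S→T: (-3)(-7) − (-6)(-13) = -57
T→U: (-6)(-5) − (-13)(-7) = -61
U→V: (-13)(2) − (-2)(-5) = -36
V→W: (-2)(15) − (3)(2) = -36
W→P: (3)(15) − (4)(15) = -15
Σ = -905
Signed area = Σ/2 = -452.5 (negative ⇒ clockwise traversal).

-452.5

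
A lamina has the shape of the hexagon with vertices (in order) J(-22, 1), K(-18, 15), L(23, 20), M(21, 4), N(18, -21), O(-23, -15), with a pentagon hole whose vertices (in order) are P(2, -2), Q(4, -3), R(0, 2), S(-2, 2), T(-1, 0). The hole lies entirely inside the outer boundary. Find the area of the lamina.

Outer boundary:
Cross-terms: -312, -705, -328, -513, -753, -353  ⇒  Σ = -2964
Area = |Σ|/2 = 1482.
Hole:
Cross-terms: 2, 8, 4, 2, 2  ⇒  Σ = 18
Area = |Σ|/2 = 9.
Net area = 1482 − 9 = 1473.

1473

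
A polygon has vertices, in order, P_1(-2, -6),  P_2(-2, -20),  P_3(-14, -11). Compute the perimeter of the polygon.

42

|P_1P_2| = √((0)² + (-14)²) = √196 = 14
|P_2P_3| = √((-12)² + (9)²) = √225 = 15
|P_3P_1| = √((12)² + (5)²) = √169 = 13
Perimeter = 14 + 15 + 13 = 42.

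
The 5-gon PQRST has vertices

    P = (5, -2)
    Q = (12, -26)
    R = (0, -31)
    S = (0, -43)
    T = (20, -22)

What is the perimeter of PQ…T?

104

|PQ| = √((7)² + (-24)²) = √625 = 25
|QR| = √((-12)² + (-5)²) = √169 = 13
|RS| = √((0)² + (-12)²) = √144 = 12
|ST| = √((20)² + (21)²) = √841 = 29
|TP| = √((-15)² + (20)²) = √625 = 25
Perimeter = 25 + 13 + 12 + 29 + 25 = 104.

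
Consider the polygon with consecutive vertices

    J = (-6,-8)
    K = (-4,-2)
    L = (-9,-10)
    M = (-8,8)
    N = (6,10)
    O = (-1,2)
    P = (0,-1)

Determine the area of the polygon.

Apply the shoelace (surveyor's) formula: 2A = Σ (x_i·y_{i+1} − x_{i+1}·y_i), indices taken mod 7.
J→K: (-6)(-2) − (-4)(-8) = -20
K→L: (-4)(-10) − (-9)(-2) = 22
L→M: (-9)(8) − (-8)(-10) = -152
M→N: (-8)(10) − (6)(8) = -128
N→O: (6)(2) − (-1)(10) = 22
O→P: (-1)(-1) − (0)(2) = 1
P→J: (0)(-8) − (-6)(-1) = -6
Σ = -261
Area = |Σ|/2 = 130.5.

130.5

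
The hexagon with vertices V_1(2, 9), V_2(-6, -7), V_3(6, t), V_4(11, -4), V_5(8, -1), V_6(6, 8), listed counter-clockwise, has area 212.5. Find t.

-14

The doubled signed area Σ (x_i y_{i+1} − x_{i+1} y_i) is linear in t.
With t=0 it equals 187; the coefficient of t is -17 (from the two edges through V_3).
So -17·t + 187 = 2·212.5 = 425 ⇒ t = -14.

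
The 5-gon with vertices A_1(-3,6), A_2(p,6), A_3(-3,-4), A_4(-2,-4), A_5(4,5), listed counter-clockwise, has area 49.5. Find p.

-5

Write out the shoelace sum; only the two edges meeting at A_2 involve p:
2·Area = [((-3)·6 − p·6) + (p·(-4) − (-3)·6)] + 49
       = -10·p + 49 = 99
⇒ p = -5.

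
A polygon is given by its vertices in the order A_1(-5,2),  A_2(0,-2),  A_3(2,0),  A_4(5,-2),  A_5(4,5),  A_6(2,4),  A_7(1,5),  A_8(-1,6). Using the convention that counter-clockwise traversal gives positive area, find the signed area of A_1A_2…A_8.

Apply the shoelace (surveyor's) formula: 2A = Σ (x_i·y_{i+1} − x_{i+1}·y_i), indices taken mod 8.
Cross-terms: 10, 4, -4, 33, 6, 6, 11, 28  ⇒  Σ = 94
Signed area = Σ/2 = 47 (positive ⇒ counter-clockwise traversal).

47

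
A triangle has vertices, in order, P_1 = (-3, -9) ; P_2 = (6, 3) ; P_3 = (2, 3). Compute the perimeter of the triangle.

32

|P_1P_2| = √((9)² + (12)²) = √225 = 15
|P_2P_3| = √((-4)² + (0)²) = √16 = 4
|P_3P_1| = √((-5)² + (-12)²) = √169 = 13
Perimeter = 15 + 4 + 13 = 32.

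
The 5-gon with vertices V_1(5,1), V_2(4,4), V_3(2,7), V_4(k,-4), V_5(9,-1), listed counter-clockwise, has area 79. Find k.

-10

The doubled signed area Σ (x_i y_{i+1} − x_{i+1} y_i) is linear in k.
With k=0 it equals 78; the coefficient of k is -8 (from the two edges through V_4).
So -8·k + 78 = 2·79 = 158 ⇒ k = -10.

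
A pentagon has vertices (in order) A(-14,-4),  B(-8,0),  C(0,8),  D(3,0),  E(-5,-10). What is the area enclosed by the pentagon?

135

Σ = (-32) + (-64) + (-24) + (-30) + (-120) = -270
Area = |Σ|/2 = 135.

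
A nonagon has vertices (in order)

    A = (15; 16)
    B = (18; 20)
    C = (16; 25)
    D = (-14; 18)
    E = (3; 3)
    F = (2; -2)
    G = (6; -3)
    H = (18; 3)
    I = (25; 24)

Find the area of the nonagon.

573.5

Apply the surveyor's formula: 2A = Σ (x_i·y_{i+1} − x_{i+1}·y_i), indices taken mod 9.
A→B: (15)(20) − (18)(16) = 12
B→C: (18)(25) − (16)(20) = 130
C→D: (16)(18) − (-14)(25) = 638
D→E: (-14)(3) − (3)(18) = -96
E→F: (3)(-2) − (2)(3) = -12
F→G: (2)(-3) − (6)(-2) = 6
G→H: (6)(3) − (18)(-3) = 72
H→I: (18)(24) − (25)(3) = 357
I→A: (25)(16) − (15)(24) = 40
Σ = 1147
Area = |Σ|/2 = 573.5.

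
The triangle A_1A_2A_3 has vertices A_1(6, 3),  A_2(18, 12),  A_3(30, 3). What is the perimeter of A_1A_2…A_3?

54

|A_1A_2| = √((12)² + (9)²) = √225 = 15
|A_2A_3| = √((12)² + (-9)²) = √225 = 15
|A_3A_1| = √((-24)² + (0)²) = √576 = 24
Perimeter = 15 + 15 + 24 = 54.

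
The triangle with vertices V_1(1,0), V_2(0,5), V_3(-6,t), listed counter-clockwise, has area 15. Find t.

Write out the shoelace sum; only the two edges meeting at V_3 involve t:
2·Area = [(0·t − (-6)·5) + ((-6)·0 − 1·t)] + 5
       = -1·t + 35 = 30
⇒ t = 5.

5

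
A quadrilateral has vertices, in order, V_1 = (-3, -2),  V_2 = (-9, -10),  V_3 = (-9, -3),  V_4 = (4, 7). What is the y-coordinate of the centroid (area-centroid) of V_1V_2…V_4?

-536/267

Apply the shoelace formula. First the cross-terms c_i = x_i·y_{i+1} − x_{i+1}·y_i:
  12, -63, -51, 13  ⇒  2A = -89, A = -44.5.
Then Σ (y_i + y_{i+1})·c_i = 536, so ȳ = 536 / (6·(-44.5)) = -536/267.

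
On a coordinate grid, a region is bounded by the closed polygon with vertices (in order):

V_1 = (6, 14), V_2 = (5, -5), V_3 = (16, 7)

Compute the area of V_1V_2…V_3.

98.5

Apply the surveyor's formula: 2A = Σ (x_i·y_{i+1} − x_{i+1}·y_i), indices taken mod 3.
V_1→V_2: (6)(-5) − (5)(14) = -100
V_2→V_3: (5)(7) − (16)(-5) = 115
V_3→V_1: (16)(14) − (6)(7) = 182
Σ = 197
Area = |Σ|/2 = 98.5.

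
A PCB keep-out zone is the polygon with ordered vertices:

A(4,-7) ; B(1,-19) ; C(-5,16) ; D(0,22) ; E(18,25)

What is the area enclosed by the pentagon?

Σ = (-69) + (-79) + (-110) + (-396) + (-226) = -880
Area = |Σ|/2 = 440.

440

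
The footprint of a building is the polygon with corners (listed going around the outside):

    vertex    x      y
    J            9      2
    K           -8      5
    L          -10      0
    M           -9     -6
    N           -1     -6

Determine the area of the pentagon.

135.5

Cross-terms: 61, 50, 60, 48, 52  ⇒  Σ = 271
Area = |Σ|/2 = 135.5.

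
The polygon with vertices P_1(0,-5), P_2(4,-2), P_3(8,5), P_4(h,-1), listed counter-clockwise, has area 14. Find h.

2

The doubled signed area Σ (x_i y_{i+1} − x_{i+1} y_i) is linear in h.
With h=0 it equals 48; the coefficient of h is -10 (from the two edges through P_4).
So -10·h + 48 = 2·14 = 28 ⇒ h = 2.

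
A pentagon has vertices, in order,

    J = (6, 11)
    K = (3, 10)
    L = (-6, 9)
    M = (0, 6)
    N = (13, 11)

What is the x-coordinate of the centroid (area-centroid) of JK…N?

Apply Gauss's area formula. First the cross-terms c_i = x_i·y_{i+1} − x_{i+1}·y_i:
  27, 87, -36, -78, 77  ⇒  2A = 77, A = 38.5.
Then Σ (x_i + x_{i+1})·c_i = 647, so x̄ = 647 / (6·38.5) = 647/231.

647/231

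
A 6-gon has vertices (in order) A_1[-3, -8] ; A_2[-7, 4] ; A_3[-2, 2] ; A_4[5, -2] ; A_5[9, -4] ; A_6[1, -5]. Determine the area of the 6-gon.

Apply Gauss's area formula: 2A = Σ (x_i·y_{i+1} − x_{i+1}·y_i), indices taken mod 6.
Cross-terms: -68, -6, -6, -2, -41, -23  ⇒  Σ = -146
Area = |Σ|/2 = 73.

73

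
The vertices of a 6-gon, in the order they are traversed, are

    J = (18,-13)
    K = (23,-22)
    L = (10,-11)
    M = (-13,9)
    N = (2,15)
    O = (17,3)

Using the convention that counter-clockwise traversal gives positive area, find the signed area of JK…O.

-460

Apply the shoelace (surveyor's) formula: 2A = Σ (x_i·y_{i+1} − x_{i+1}·y_i), indices taken mod 6.
Cross-terms: -97, -33, -53, -213, -249, -275  ⇒  Σ = -920
Signed area = Σ/2 = -460 (negative ⇒ clockwise traversal).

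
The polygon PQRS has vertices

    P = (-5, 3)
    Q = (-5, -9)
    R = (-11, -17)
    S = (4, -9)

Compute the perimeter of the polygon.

|PQ| = √((0)² + (-12)²) = √144 = 12
|QR| = √((-6)² + (-8)²) = √100 = 10
|RS| = √((15)² + (8)²) = √289 = 17
|SP| = √((-9)² + (12)²) = √225 = 15
Perimeter = 12 + 10 + 17 + 15 = 54.

54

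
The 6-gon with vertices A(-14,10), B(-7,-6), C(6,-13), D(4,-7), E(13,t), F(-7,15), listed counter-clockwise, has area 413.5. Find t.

Write out the shoelace sum; only the two edges meeting at E involve t:
2·Area = [(4·t − 13·(-7)) + (13·15 − (-7)·t)] + 431
       = 11·t + 717 = 827
⇒ t = 10.

10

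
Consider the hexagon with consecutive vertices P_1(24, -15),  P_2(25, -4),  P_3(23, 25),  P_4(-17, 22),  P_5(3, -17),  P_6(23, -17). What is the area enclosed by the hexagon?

1276.5

Apply the surveyor's formula: 2A = Σ (x_i·y_{i+1} − x_{i+1}·y_i), indices taken mod 6.
Cross-terms: 279, 717, 931, 223, 340, 63  ⇒  Σ = 2553
Area = |Σ|/2 = 1276.5.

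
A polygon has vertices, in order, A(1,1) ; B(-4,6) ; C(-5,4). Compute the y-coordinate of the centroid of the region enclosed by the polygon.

11/3

Apply the shoelace formula. First the cross-terms c_i = x_i·y_{i+1} − x_{i+1}·y_i:
  10, 14, -9  ⇒  2A = 15, A = 7.5.
Then Σ (y_i + y_{i+1})·c_i = 165, so ȳ = 165 / (6·7.5) = 11/3.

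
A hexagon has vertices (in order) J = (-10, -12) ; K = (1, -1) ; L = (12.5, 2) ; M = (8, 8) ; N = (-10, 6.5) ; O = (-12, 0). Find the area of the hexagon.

Apply the shoelace (surveyor's) formula: 2A = Σ (x_i·y_{i+1} − x_{i+1}·y_i), indices taken mod 6.
J→K: (-10)(-1) − (1)(-12) = 22
K→L: (1)(2) − (12.5)(-1) = 14.5
L→M: (12.5)(8) − (8)(2) = 84
M→N: (8)(6.5) − (-10)(8) = 132
N→O: (-10)(0) − (-12)(6.5) = 78
O→J: (-12)(-12) − (-10)(0) = 144
Σ = 474.5
Area = |Σ|/2 = 237.25.

237.25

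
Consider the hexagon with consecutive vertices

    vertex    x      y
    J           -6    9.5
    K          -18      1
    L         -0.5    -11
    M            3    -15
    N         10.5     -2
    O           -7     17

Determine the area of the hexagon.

377.75

Apply the shoelace formula: 2A = Σ (x_i·y_{i+1} − x_{i+1}·y_i), indices taken mod 6.
Σ = (165) + (198.5) + (40.5) + (151.5) + (164.5) + (35.5) = 755.5
Area = |Σ|/2 = 377.75.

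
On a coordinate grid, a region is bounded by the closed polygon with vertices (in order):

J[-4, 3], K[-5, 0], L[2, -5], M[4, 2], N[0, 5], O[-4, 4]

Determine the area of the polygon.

Apply Gauss's area formula: 2A = Σ (x_i·y_{i+1} − x_{i+1}·y_i), indices taken mod 6.
Σ = (15) + (25) + (24) + (20) + (20) + (4) = 108
Area = |Σ|/2 = 54.

54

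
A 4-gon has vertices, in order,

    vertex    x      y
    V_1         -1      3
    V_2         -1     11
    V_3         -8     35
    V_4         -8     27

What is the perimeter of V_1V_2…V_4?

|V_1V_2| = √((0)² + (8)²) = √64 = 8
|V_2V_3| = √((-7)² + (24)²) = √625 = 25
|V_3V_4| = √((0)² + (-8)²) = √64 = 8
|V_4V_1| = √((7)² + (-24)²) = √625 = 25
Perimeter = 8 + 25 + 8 + 25 = 66.

66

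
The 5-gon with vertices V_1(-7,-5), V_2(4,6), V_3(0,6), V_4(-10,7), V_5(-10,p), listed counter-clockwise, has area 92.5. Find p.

Write out the shoelace sum; only the two edges meeting at V_5 involve p:
2·Area = [((-10)·p − (-10)·7) + ((-10)·(-5) − (-7)·p)] + 62
       = -3·p + 182 = 185
⇒ p = -1.

-1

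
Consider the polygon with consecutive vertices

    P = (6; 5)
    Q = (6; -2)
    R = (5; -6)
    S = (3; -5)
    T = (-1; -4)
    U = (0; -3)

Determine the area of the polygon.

35.5

Apply Gauss's area formula: 2A = Σ (x_i·y_{i+1} − x_{i+1}·y_i), indices taken mod 6.
P→Q: (6)(-2) − (6)(5) = -42
Q→R: (6)(-6) − (5)(-2) = -26
R→S: (5)(-5) − (3)(-6) = -7
S→T: (3)(-4) − (-1)(-5) = -17
T→U: (-1)(-3) − (0)(-4) = 3
U→P: (0)(5) − (6)(-3) = 18
Σ = -71
Area = |Σ|/2 = 35.5.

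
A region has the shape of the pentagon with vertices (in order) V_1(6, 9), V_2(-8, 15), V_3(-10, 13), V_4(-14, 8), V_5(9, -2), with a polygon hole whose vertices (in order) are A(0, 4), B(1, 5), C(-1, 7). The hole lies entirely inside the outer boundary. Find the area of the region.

177.5

Outer boundary:
Apply the surveyor's formula: 2A = Σ (x_i·y_{i+1} − x_{i+1}·y_i), indices taken mod 5.
Σ = (162) + (46) + (102) + (-44) + (93) = 359
Area = |Σ|/2 = 179.5.
Hole:
Apply the shoelace formula: 2A = Σ (x_i·y_{i+1} − x_{i+1}·y_i), indices taken mod 3.
Σ = (-4) + (12) + (-4) = 4
Area = |Σ|/2 = 2.
Net area = 179.5 − 2 = 177.5.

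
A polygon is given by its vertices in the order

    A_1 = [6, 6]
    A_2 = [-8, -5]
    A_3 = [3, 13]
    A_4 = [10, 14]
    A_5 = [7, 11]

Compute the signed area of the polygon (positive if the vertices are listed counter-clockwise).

-85.5

Σ = (18) + (-89) + (-88) + (12) + (-24) = -171
Signed area = Σ/2 = -85.5 (negative ⇒ clockwise traversal).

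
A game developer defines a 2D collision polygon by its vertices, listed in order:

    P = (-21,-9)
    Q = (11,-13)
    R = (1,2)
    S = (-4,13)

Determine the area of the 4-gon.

Σ = (372) + (35) + (21) + (309) = 737
Area = |Σ|/2 = 368.5.

368.5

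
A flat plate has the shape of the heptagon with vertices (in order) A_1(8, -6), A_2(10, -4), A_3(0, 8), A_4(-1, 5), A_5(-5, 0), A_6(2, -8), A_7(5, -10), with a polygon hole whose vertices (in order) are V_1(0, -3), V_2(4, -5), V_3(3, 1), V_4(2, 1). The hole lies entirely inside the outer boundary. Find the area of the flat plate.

Outer boundary:
Apply the surveyor's formula: 2A = Σ (x_i·y_{i+1} − x_{i+1}·y_i), indices taken mod 7.
Cross-terms: 28, 80, 8, 25, 40, 20, 50  ⇒  Σ = 251
Area = |Σ|/2 = 125.5.
Hole:
Cross-terms: 12, 19, 1, -6  ⇒  Σ = 26
Area = |Σ|/2 = 13.
Net area = 125.5 − 13 = 112.5.

112.5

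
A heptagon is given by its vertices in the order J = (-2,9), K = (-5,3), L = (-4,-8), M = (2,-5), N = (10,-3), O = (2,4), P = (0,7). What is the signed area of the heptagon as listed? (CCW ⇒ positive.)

Σ = (39) + (52) + (36) + (44) + (46) + (14) + (14) = 245
Signed area = Σ/2 = 122.5 (positive ⇒ counter-clockwise traversal).

122.5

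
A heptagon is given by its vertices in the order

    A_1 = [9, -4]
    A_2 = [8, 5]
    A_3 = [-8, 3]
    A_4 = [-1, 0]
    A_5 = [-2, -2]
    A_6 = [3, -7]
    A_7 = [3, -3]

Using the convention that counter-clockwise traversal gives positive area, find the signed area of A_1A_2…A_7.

Apply the shoelace formula: 2A = Σ (x_i·y_{i+1} − x_{i+1}·y_i), indices taken mod 7.
A_1→A_2: (9)(5) − (8)(-4) = 77
A_2→A_3: (8)(3) − (-8)(5) = 64
A_3→A_4: (-8)(0) − (-1)(3) = 3
A_4→A_5: (-1)(-2) − (-2)(0) = 2
A_5→A_6: (-2)(-7) − (3)(-2) = 20
A_6→A_7: (3)(-3) − (3)(-7) = 12
A_7→A_1: (3)(-4) − (9)(-3) = 15
Σ = 193
Signed area = Σ/2 = 96.5 (positive ⇒ counter-clockwise traversal).

96.5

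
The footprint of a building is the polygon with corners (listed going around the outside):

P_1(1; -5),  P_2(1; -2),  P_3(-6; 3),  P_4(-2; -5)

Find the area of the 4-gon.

Apply the shoelace (surveyor's) formula: 2A = Σ (x_i·y_{i+1} − x_{i+1}·y_i), indices taken mod 4.
Σ = (3) + (-9) + (36) + (15) = 45
Area = |Σ|/2 = 22.5.

22.5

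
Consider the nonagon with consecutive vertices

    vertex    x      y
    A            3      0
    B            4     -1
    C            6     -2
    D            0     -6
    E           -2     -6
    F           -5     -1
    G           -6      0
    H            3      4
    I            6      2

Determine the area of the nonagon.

67.5

A→B: (3)(-1) − (4)(0) = -3
B→C: (4)(-2) − (6)(-1) = -2
C→D: (6)(-6) − (0)(-2) = -36
D→E: (0)(-6) − (-2)(-6) = -12
E→F: (-2)(-1) − (-5)(-6) = -28
F→G: (-5)(0) − (-6)(-1) = -6
G→H: (-6)(4) − (3)(0) = -24
H→I: (3)(2) − (6)(4) = -18
I→A: (6)(0) − (3)(2) = -6
Σ = -135
Area = |Σ|/2 = 67.5.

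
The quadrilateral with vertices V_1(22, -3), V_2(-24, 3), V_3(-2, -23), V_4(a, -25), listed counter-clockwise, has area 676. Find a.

10

Write out the shoelace sum; only the two edges meeting at V_4 involve a:
2·Area = [((-2)·(-25) − a·(-23)) + (a·(-3) − 22·(-25))] + 552
       = 20·a + 1152 = 1352
⇒ a = 10.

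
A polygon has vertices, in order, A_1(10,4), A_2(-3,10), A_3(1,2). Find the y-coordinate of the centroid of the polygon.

Apply the shoelace (surveyor's) formula. First the cross-terms c_i = x_i·y_{i+1} − x_{i+1}·y_i:
  112, -16, -16  ⇒  2A = 80, A = 40.
Then Σ (y_i + y_{i+1})·c_i = 1280, so ȳ = 1280 / (6·40) = 16/3.

16/3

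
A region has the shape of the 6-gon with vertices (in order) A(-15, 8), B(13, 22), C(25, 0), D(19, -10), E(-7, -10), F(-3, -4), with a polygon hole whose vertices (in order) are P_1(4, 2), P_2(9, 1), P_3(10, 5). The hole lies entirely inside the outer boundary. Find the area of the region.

Outer boundary:
Apply the shoelace formula: 2A = Σ (x_i·y_{i+1} − x_{i+1}·y_i), indices taken mod 6.
Σ = (-434) + (-550) + (-250) + (-260) + (-2) + (-84) = -1580
Area = |Σ|/2 = 790.
Hole:
Apply Gauss's area formula: 2A = Σ (x_i·y_{i+1} − x_{i+1}·y_i), indices taken mod 3.
P_1→P_2: (4)(1) − (9)(2) = -14
P_2→P_3: (9)(5) − (10)(1) = 35
P_3→P_1: (10)(2) − (4)(5) = 0
Σ = 21
Area = |Σ|/2 = 10.5.
Net area = 790 − 10.5 = 779.5.

779.5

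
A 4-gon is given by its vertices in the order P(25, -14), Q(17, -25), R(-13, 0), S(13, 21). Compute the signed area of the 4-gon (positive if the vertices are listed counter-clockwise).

-846

Apply the shoelace (surveyor's) formula: 2A = Σ (x_i·y_{i+1} − x_{i+1}·y_i), indices taken mod 4.
Σ = (-387) + (-325) + (-273) + (-707) = -1692
Signed area = Σ/2 = -846 (negative ⇒ clockwise traversal).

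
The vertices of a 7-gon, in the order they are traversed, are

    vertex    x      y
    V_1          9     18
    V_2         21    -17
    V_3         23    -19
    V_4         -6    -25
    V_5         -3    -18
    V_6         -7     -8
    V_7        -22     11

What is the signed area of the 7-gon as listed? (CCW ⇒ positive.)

V_1→V_2: (9)(-17) − (21)(18) = -531
V_2→V_3: (21)(-19) − (23)(-17) = -8
V_3→V_4: (23)(-25) − (-6)(-19) = -689
V_4→V_5: (-6)(-18) − (-3)(-25) = 33
V_5→V_6: (-3)(-8) − (-7)(-18) = -102
V_6→V_7: (-7)(11) − (-22)(-8) = -253
V_7→V_1: (-22)(18) − (9)(11) = -495
Σ = -2045
Signed area = Σ/2 = -1022.5 (negative ⇒ clockwise traversal).

-1022.5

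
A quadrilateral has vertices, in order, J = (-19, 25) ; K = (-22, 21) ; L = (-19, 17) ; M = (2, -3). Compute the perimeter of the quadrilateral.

|JK| = √((-3)² + (-4)²) = √25 = 5
|KL| = √((3)² + (-4)²) = √25 = 5
|LM| = √((21)² + (-20)²) = √841 = 29
|MJ| = √((-21)² + (28)²) = √1225 = 35
Perimeter = 5 + 5 + 29 + 35 = 74.

74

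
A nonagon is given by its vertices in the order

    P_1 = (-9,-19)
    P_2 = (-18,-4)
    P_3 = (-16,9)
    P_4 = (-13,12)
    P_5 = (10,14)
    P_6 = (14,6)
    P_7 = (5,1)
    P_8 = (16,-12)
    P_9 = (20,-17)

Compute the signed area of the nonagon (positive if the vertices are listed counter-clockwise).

Σ = (-306) + (-226) + (-75) + (-302) + (-136) + (-16) + (-76) + (-32) + (-533) = -1702
Signed area = Σ/2 = -851 (negative ⇒ clockwise traversal).

-851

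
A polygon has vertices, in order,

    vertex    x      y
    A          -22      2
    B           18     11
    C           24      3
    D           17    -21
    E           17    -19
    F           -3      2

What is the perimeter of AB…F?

|AB| = √((40)² + (9)²) = √1681 = 41
|BC| = √((6)² + (-8)²) = √100 = 10
|CD| = √((-7)² + (-24)²) = √625 = 25
|DE| = √((0)² + (2)²) = √4 = 2
|EF| = √((-20)² + (21)²) = √841 = 29
|FA| = √((-19)² + (0)²) = √361 = 19
Perimeter = 41 + 10 + 25 + 2 + 29 + 19 = 126.

126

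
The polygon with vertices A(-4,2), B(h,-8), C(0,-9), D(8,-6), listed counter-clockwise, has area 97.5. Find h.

-9

Write out the shoelace sum; only the two edges meeting at B involve h:
2·Area = [((-4)·(-8) − h·2) + (h·(-9) − 0·(-8))] + 64
       = -11·h + 96 = 195
⇒ h = -9.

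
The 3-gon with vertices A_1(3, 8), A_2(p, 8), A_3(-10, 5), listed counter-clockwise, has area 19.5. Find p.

Write out the shoelace sum; only the two edges meeting at A_2 involve p:
2·Area = [(3·8 − p·8) + (p·5 − (-10)·8)] + -95
       = -3·p + 9 = 39
⇒ p = -10.

-10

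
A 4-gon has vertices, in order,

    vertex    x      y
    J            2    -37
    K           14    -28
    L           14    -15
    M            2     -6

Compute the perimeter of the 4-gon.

74

|JK| = √((12)² + (9)²) = √225 = 15
|KL| = √((0)² + (13)²) = √169 = 13
|LM| = √((-12)² + (9)²) = √225 = 15
|MJ| = √((0)² + (-31)²) = √961 = 31
Perimeter = 15 + 13 + 15 + 31 = 74.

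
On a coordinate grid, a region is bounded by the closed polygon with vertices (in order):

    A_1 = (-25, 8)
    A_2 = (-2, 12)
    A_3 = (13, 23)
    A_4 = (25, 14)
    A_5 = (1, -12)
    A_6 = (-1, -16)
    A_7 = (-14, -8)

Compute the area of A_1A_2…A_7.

Apply Gauss's area formula: 2A = Σ (x_i·y_{i+1} − x_{i+1}·y_i), indices taken mod 7.
Σ = (-284) + (-202) + (-393) + (-314) + (-28) + (-216) + (-312) = -1749
Area = |Σ|/2 = 874.5.

874.5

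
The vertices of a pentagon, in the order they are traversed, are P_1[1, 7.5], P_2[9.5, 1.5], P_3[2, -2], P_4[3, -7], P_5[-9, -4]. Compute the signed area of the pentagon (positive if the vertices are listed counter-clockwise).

-119.125

Apply the surveyor's formula: 2A = Σ (x_i·y_{i+1} − x_{i+1}·y_i), indices taken mod 5.
P_1→P_2: (1)(1.5) − (9.5)(7.5) = -69.75
P_2→P_3: (9.5)(-2) − (2)(1.5) = -22
P_3→P_4: (2)(-7) − (3)(-2) = -8
P_4→P_5: (3)(-4) − (-9)(-7) = -75
P_5→P_1: (-9)(7.5) − (1)(-4) = -63.5
Σ = -238.25
Signed area = Σ/2 = -119.125 (negative ⇒ clockwise traversal).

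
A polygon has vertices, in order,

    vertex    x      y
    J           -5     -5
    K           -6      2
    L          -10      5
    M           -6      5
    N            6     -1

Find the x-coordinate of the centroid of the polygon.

Apply the shoelace (surveyor's) formula. First the cross-terms c_i = x_i·y_{i+1} − x_{i+1}·y_i:
  -40, -10, -20, -24, -35  ⇒  2A = -129, A = -64.5.
Then Σ (x_i + x_{i+1})·c_i = 885, so x̄ = 885 / (6·(-64.5)) = -295/129.

-295/129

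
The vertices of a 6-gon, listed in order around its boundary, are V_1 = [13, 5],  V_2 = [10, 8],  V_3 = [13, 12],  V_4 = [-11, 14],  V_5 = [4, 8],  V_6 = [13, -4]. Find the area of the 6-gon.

Cross-terms: 54, 16, 314, -144, -120, 117  ⇒  Σ = 237
Area = |Σ|/2 = 118.5.

118.5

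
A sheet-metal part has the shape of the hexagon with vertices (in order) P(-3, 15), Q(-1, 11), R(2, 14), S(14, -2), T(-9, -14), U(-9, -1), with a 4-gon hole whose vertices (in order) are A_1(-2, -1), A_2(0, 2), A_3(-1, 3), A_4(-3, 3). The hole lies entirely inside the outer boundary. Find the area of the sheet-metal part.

Outer boundary:
Apply the shoelace formula: 2A = Σ (x_i·y_{i+1} − x_{i+1}·y_i), indices taken mod 6.
Σ = (-18) + (-36) + (-200) + (-214) + (-117) + (-138) = -723
Area = |Σ|/2 = 361.5.
Hole:
A_1→A_2: (-2)(2) − (0)(-1) = -4
A_2→A_3: (0)(3) − (-1)(2) = 2
A_3→A_4: (-1)(3) − (-3)(3) = 6
A_4→A_1: (-3)(-1) − (-2)(3) = 9
Σ = 13
Area = |Σ|/2 = 6.5.
Net area = 361.5 − 6.5 = 355.

355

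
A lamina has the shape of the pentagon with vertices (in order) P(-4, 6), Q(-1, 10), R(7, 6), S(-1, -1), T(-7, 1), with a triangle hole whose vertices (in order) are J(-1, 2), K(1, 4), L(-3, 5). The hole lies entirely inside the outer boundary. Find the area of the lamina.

73.5

Outer boundary:
Σ = (-34) + (-76) + (-1) + (-8) + (-38) = -157
Area = |Σ|/2 = 78.5.
Hole:
Apply Gauss's area formula: 2A = Σ (x_i·y_{i+1} − x_{i+1}·y_i), indices taken mod 3.
Σ = (-6) + (17) + (-1) = 10
Area = |Σ|/2 = 5.
Net area = 78.5 − 5 = 73.5.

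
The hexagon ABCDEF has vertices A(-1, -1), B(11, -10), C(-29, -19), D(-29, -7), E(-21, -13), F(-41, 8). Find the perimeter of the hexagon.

|AB| = √((12)² + (-9)²) = √225 = 15
|BC| = √((-40)² + (-9)²) = √1681 = 41
|CD| = √((0)² + (12)²) = √144 = 12
|DE| = √((8)² + (-6)²) = √100 = 10
|EF| = √((-20)² + (21)²) = √841 = 29
|FA| = √((40)² + (-9)²) = √1681 = 41
Perimeter = 15 + 41 + 12 + 10 + 29 + 41 = 148.

148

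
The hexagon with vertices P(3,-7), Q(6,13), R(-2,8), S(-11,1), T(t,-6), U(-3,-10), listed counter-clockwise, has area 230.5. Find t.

-11

Write out the shoelace sum; only the two edges meeting at T involve t:
2·Area = [((-11)·(-6) − t·1) + (t·(-10) − (-3)·(-6))] + 292
       = -11·t + 340 = 461
⇒ t = -11.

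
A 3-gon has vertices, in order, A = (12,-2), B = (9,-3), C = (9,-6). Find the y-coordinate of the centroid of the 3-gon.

Apply Gauss's area formula. First the cross-terms c_i = x_i·y_{i+1} − x_{i+1}·y_i:
  -18, -27, 54  ⇒  2A = 9, A = 4.5.
Then Σ (y_i + y_{i+1})·c_i = -99, so ȳ = -99 / (6·4.5) = -11/3.

-11/3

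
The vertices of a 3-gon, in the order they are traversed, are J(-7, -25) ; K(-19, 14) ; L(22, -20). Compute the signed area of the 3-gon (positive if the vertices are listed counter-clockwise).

-595.5

Apply the shoelace (surveyor's) formula: 2A = Σ (x_i·y_{i+1} − x_{i+1}·y_i), indices taken mod 3.
Cross-terms: -573, 72, -690  ⇒  Σ = -1191
Signed area = Σ/2 = -595.5 (negative ⇒ clockwise traversal).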